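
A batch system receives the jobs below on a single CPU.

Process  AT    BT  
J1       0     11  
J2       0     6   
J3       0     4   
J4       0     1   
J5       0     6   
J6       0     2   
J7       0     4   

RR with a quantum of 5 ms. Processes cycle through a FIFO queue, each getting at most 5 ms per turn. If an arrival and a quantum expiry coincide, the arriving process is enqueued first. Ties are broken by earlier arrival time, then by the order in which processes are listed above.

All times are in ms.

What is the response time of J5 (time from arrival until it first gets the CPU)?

Schedule: | J1 0-5 | J2 5-10 | J3 10-14 | J4 14-15 | J5 15-20 | J6 20-22 | J7 22-26 | J1 26-31 | J2 31-32 | J5 32-33 | J1 33-34 |
Completion: J1=34  J2=32  J3=14  J4=15  J5=33  J6=22  J7=26
Turnaround (C−A): J1=34  J2=32  J3=14  J4=15  J5=33  J6=22  J7=26
Response(J5) = first start − arrival = 15 − 0 = 15

15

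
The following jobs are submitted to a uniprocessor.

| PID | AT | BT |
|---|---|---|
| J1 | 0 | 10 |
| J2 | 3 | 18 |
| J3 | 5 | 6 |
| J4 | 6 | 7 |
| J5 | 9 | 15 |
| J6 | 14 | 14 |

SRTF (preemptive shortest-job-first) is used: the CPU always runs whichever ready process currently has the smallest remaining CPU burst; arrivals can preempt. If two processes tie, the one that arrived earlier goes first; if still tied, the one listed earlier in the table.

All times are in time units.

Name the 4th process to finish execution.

Gantt: | J1 0-10 | J3 10-16 | J4 16-23 | J6 23-37 | J5 37-52 | J2 52-70 |
Completion: J1=10  J2=70  J3=16  J4=23  J5=52  J6=37
Finish order: J1 → J3 → J4 → J6 → J5 → J2

J6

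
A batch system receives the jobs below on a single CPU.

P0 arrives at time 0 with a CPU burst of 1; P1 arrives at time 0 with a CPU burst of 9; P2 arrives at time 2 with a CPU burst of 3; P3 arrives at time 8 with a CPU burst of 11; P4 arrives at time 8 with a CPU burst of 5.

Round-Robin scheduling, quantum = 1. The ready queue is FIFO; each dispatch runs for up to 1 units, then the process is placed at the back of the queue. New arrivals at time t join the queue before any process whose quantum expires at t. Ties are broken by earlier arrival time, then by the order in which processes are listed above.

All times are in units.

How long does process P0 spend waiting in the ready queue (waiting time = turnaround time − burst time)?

0

Schedule: | P0 0-1 | P1 1-2 | P2 2-3 | P1 3-4 | P2 4-5 | P1 5-6 | P2 6-7 | P1 7-8 | P3 8-9 | P4 9-10 | P1 10-11 | P3 11-12 | P4 12-13 | P1 13-14 | P3 14-15 | P4 15-16 | P1 16-17 | P3 17-18 | P4 18-19 | P1 19-20 | P3 20-21 | P4 21-22 | P1 22-23 | P3 23-29 |
Completion: P0=1  P1=23  P2=7  P3=29  P4=22
Turnaround (C−A): P0=1  P1=23  P2=5  P3=21  P4=14
Waiting(P0) = turnaround − burst = 1 − 1 = 0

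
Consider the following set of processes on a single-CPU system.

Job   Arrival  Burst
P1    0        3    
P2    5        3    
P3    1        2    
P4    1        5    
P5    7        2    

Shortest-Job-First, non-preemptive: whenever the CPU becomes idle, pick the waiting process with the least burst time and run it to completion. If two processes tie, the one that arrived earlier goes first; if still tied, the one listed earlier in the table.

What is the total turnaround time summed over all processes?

27

Gantt: | P1 0-3 | P3 3-5 | P2 5-8 | P5 8-10 | P4 10-15 |
Completion: P1=3  P2=8  P3=5  P4=15  P5=10
Turnaround = completion − arrival: P1=3, P2=3, P3=4, P4=14, P5=3
Total turnaround = 3 + 3 + 4 + 14 + 3 = 27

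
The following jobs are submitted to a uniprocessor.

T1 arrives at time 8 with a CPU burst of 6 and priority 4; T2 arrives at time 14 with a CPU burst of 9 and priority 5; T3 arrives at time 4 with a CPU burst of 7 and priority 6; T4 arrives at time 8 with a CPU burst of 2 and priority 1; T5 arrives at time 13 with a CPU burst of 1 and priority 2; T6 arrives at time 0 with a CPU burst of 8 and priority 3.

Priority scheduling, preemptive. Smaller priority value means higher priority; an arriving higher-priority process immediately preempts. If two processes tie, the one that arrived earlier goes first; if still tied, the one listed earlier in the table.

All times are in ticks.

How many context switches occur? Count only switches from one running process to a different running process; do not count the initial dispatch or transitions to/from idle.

6

Schedule: | T6 0-8 | T4 8-10 | T1 10-13 | T5 13-14 | T1 14-17 | T2 17-26 | T3 26-33 |
Completion: T1=17  T2=26  T3=33  T4=10  T5=14  T6=8
Turnaround (C−A): T1=9  T2=12  T3=29  T4=2  T5=1  T6=8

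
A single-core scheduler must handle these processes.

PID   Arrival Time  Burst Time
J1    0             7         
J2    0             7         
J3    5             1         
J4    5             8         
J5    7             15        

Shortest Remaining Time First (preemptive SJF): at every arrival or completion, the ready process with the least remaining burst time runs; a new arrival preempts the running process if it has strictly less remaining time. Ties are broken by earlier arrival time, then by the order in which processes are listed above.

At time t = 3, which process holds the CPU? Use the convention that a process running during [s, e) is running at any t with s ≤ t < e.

J1

Schedule: | J1 0-5 | J3 5-6 | J1 6-8 | J2 8-15 | J4 15-23 | J5 23-38 |
Completion: J1=8  J2=15  J3=6  J4=23  J5=38
Turnaround (C−A): J1=8  J2=15  J3=1  J4=18  J5=31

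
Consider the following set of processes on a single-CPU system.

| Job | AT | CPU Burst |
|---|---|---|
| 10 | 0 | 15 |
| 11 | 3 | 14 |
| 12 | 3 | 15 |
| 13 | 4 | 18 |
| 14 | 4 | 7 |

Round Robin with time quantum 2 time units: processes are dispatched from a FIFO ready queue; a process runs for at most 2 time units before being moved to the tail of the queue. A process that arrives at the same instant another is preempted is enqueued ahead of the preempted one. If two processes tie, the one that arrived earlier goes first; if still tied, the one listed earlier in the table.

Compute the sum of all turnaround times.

279

Gantt: | 10 0-4 | 11 4-6 | 12 6-8 | 13 8-10 | 14 10-12 | 10 12-14 | 11 14-16 | 12 16-18 | 13 18-20 | 14 20-22 | 10 22-24 | 11 24-26 | 12 26-28 | 13 28-30 | 14 30-32 | 10 32-34 | 11 34-36 | 12 36-38 | 13 38-40 | 14 40-41 | 10 41-43 | 11 43-45 | 12 45-47 | 13 47-49 | 10 49-51 | 11 51-53 | 12 53-55 | 13 55-57 | 10 57-58 | 11 58-60 | 12 60-62 | 13 62-64 | 12 64-65 | 13 65-69 |
Completion: 10=58  11=60  12=65  13=69  14=41
Turnaround (C−A): 10=58  11=57  12=62  13=65  14=37
Turnaround = completion − arrival: 10=58, 11=57, 12=62, 13=65, 14=37
Total turnaround = 58 + 57 + 62 + 65 + 37 = 279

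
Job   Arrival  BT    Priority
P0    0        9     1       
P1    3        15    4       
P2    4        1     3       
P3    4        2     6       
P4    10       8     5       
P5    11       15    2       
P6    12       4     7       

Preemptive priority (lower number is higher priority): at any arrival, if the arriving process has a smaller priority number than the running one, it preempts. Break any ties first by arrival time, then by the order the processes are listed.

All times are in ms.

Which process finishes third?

P5

Timeline: | P0 0-9 | P2 9-10 | P1 10-11 | P5 11-26 | P1 26-40 | P4 40-48 | P3 48-50 | P6 50-54 |
Completion: P0=9  P1=40  P2=10  P3=50  P4=48  P5=26  P6=54
Turnaround (C−A): P0=9  P1=37  P2=6  P3=46  P4=38  P5=15  P6=42
Finish order: P0 → P2 → P5 → P1 → P4 → P3 → P6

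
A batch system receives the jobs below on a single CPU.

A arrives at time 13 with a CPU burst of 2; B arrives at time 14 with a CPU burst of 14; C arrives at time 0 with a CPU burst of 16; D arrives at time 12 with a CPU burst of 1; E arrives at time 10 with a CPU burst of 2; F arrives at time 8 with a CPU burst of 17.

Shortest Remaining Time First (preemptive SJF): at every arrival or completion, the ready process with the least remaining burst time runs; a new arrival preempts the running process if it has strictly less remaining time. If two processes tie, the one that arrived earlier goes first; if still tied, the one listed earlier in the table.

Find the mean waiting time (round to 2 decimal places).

Schedule: | C 0-10 | E 10-12 | D 12-13 | A 13-15 | C 15-21 | B 21-35 | F 35-52 |
Completion: A=15  B=35  C=21  D=13  E=12  F=52
Turnaround (C−A): A=2  B=21  C=21  D=1  E=2  F=44
Waiting times: A=0, B=7, C=5, D=0, E=0, F=27
Average waiting = (0+7+5+0+0+27) / 6 = 39/6 = 6.50

6.50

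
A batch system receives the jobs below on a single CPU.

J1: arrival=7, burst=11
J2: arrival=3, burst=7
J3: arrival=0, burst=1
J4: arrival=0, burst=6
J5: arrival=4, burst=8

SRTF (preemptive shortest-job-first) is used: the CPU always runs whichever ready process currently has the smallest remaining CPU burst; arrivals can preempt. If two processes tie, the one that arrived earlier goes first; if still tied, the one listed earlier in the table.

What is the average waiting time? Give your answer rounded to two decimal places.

Schedule: | J3 0-1 | J4 1-7 | J2 7-14 | J5 14-22 | J1 22-33 |
Completion: J1=33  J2=14  J3=1  J4=7  J5=22
Turnaround (C−A): J1=26  J2=11  J3=1  J4=7  J5=18
Waiting times: J1=15, J2=4, J3=0, J4=1, J5=10
Average waiting = (15+4+0+1+10) / 5 = 30/5 = 6.00

6.00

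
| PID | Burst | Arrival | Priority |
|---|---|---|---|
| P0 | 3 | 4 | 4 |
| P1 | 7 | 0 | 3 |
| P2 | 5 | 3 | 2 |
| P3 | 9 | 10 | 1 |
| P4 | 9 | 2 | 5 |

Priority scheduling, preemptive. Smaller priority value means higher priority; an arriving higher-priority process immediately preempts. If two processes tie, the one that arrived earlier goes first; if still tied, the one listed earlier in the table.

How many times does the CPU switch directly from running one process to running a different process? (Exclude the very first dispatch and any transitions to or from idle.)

Timeline: | P1 0-3 | P2 3-8 | P1 8-10 | P3 10-19 | P1 19-21 | P0 21-24 | P4 24-33 |
Completion: P0=24  P1=21  P2=8  P3=19  P4=33
Turnaround (C−A): P0=20  P1=21  P2=5  P3=9  P4=31

6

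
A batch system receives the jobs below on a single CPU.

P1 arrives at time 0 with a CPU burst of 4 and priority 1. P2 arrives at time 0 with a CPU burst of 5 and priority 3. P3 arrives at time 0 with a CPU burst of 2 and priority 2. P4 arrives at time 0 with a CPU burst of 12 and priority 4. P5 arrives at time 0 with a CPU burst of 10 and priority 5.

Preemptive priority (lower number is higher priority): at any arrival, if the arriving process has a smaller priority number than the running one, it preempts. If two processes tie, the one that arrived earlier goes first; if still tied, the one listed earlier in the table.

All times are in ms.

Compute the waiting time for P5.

Schedule: | P1 0-4 | P3 4-6 | P2 6-11 | P4 11-23 | P5 23-33 |
Completion: P1=4  P2=11  P3=6  P4=23  P5=33
Turnaround (C−A): P1=4  P2=11  P3=6  P4=23  P5=33
Waiting(P5) = turnaround − burst = 33 − 10 = 23

23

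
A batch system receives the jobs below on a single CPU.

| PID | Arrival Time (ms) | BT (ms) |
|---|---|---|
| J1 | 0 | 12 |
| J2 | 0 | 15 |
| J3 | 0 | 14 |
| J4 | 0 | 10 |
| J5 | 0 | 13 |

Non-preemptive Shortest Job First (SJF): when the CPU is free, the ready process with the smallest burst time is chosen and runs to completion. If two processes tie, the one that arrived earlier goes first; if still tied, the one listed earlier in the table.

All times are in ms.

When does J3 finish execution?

Timeline: | J4 0-10 | J1 10-22 | J5 22-35 | J3 35-49 | J2 49-64 |
Completion: J1=22  J2=64  J3=49  J4=10  J5=35
Turnaround (C−A): J1=22  J2=64  J3=49  J4=10  J5=35

49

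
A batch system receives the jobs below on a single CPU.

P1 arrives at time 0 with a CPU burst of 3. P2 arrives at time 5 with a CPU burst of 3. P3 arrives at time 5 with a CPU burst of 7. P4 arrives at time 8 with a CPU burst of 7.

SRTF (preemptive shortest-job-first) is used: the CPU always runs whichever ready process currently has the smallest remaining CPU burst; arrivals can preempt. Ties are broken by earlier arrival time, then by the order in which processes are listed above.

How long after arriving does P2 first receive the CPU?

0

Gantt: | P1 0-3 | idle 3-5 | P2 5-8 | P3 8-15 | P4 15-22 |
Completion: P1=3  P2=8  P3=15  P4=22
Response(P2) = first start − arrival = 5 − 5 = 0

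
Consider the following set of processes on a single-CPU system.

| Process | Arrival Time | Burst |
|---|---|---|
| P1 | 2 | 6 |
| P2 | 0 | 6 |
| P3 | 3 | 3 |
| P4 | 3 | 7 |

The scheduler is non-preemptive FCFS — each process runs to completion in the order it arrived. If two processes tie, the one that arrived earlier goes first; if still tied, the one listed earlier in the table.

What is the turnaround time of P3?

Timeline: | P2 0-6 | P1 6-12 | P3 12-15 | P4 15-22 |
Completion: P1=12  P2=6  P3=15  P4=22
Turnaround (C−A): P1=10  P2=6  P3=12  P4=19
Turnaround(P3) = completion − arrival = 15 − 3 = 12

12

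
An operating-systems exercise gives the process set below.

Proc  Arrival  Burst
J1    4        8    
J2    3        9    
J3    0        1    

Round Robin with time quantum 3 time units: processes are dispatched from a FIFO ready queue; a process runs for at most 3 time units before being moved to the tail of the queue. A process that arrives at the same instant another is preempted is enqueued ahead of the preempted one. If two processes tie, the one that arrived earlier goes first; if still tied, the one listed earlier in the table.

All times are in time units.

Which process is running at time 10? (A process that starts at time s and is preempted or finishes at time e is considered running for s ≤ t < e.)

Schedule: | J3 0-1 | idle 1-3 | J2 3-6 | J1 6-9 | J2 9-12 | J1 12-15 | J2 15-18 | J1 18-20 |
Completion: J1=20  J2=18  J3=1

J2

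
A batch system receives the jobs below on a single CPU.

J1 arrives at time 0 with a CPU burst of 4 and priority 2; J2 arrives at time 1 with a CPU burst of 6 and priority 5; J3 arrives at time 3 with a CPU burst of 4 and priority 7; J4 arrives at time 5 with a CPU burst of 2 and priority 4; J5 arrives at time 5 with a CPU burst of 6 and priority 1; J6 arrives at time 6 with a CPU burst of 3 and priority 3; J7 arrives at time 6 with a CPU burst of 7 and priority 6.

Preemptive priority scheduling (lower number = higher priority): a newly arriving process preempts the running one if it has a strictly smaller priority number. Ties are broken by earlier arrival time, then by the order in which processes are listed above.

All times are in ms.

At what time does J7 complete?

Timeline: | J1 0-4 | J2 4-5 | J5 5-11 | J6 11-14 | J4 14-16 | J2 16-21 | J7 21-28 | J3 28-32 |
Completion: J1=4  J2=21  J3=32  J4=16  J5=11  J6=14  J7=28

28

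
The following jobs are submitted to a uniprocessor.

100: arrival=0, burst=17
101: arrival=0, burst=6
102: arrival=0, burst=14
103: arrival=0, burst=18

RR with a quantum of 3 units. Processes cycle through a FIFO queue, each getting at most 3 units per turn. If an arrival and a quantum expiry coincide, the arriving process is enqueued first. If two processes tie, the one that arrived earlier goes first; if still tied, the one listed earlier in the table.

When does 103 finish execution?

55

Timeline: | 100 0-3 | 101 3-6 | 102 6-9 | 103 9-12 | 100 12-15 | 101 15-18 | 102 18-21 | 103 21-24 | 100 24-27 | 102 27-30 | 103 30-33 | 100 33-36 | 102 36-39 | 103 39-42 | 100 42-45 | 102 45-47 | 103 47-50 | 100 50-52 | 103 52-55 |
Completion: 100=52  101=18  102=47  103=55
Turnaround (C−A): 100=52  101=18  102=47  103=55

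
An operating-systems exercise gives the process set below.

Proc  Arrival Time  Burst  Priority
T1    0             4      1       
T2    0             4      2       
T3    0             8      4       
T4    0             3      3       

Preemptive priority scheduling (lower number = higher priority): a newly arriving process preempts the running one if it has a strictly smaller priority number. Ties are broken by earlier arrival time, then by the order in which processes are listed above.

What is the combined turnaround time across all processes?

Gantt: | T1 0-4 | T2 4-8 | T4 8-11 | T3 11-19 |
Completion: T1=4  T2=8  T3=19  T4=11
Turnaround = completion − arrival: T1=4, T2=8, T3=19, T4=11
Total turnaround = 4 + 8 + 19 + 11 = 42

42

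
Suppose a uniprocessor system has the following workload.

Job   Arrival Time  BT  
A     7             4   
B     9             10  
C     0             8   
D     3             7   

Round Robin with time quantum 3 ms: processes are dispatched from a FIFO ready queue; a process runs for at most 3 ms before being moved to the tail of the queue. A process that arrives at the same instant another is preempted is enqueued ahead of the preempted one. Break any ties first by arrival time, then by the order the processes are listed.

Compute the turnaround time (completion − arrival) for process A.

Timeline: | C 0-3 | D 3-6 | C 6-9 | D 9-12 | A 12-15 | B 15-18 | C 18-20 | D 20-21 | A 21-22 | B 22-29 |
Completion: A=22  B=29  C=20  D=21
Turnaround(A) = completion − arrival = 22 − 7 = 15

15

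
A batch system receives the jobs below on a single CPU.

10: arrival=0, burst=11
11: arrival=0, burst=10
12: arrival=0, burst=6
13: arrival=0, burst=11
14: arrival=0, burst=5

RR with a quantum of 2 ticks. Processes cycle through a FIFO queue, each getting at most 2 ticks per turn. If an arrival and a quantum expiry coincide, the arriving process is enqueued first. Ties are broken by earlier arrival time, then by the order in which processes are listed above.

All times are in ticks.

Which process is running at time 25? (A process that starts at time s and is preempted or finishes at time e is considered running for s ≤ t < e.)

Schedule: | 10 0-2 | 11 2-4 | 12 4-6 | 13 6-8 | 14 8-10 | 10 10-12 | 11 12-14 | 12 14-16 | 13 16-18 | 14 18-20 | 10 20-22 | 11 22-24 | 12 24-26 | 13 26-28 | 14 28-29 | 10 29-31 | 11 31-33 | 13 33-35 | 10 35-37 | 11 37-39 | 13 39-41 | 10 41-42 | 13 42-43 |
Completion: 10=42  11=39  12=26  13=43  14=29

12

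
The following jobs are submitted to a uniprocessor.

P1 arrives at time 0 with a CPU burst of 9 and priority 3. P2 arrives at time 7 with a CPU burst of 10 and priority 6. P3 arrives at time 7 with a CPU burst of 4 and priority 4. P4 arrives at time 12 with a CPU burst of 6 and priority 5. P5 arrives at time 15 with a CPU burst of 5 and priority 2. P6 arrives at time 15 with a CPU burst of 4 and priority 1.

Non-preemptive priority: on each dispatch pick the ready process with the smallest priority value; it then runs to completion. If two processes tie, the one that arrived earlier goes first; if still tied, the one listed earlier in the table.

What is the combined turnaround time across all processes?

74

Schedule: | P1 0-9 | P3 9-13 | P4 13-19 | P6 19-23 | P5 23-28 | P2 28-38 |
Completion: P1=9  P2=38  P3=13  P4=19  P5=28  P6=23
Turnaround = completion − arrival: P1=9, P2=31, P3=6, P4=7, P5=13, P6=8
Total turnaround = 9 + 31 + 6 + 7 + 13 + 8 = 74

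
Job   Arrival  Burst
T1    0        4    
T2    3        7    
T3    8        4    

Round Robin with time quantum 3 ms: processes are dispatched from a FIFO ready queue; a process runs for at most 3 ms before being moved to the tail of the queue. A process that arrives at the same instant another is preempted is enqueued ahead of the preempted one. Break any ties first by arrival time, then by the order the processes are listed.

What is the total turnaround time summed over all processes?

25

Schedule: | T1 0-3 | T2 3-6 | T1 6-7 | T2 7-10 | T3 10-13 | T2 13-14 | T3 14-15 |
Completion: T1=7  T2=14  T3=15
Turnaround = completion − arrival: T1=7, T2=11, T3=7
Total turnaround = 7 + 11 + 7 = 25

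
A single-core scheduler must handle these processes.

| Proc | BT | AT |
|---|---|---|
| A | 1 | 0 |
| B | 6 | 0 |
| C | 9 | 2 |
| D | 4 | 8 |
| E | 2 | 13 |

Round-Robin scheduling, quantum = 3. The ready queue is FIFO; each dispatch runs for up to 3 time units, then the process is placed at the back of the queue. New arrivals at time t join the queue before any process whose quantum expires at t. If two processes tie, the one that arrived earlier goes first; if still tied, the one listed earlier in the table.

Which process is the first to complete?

A

Gantt: | A 0-1 | B 1-4 | C 4-7 | B 7-10 | C 10-13 | D 13-16 | E 16-18 | C 18-21 | D 21-22 |
Completion: A=1  B=10  C=21  D=22  E=18
Turnaround (C−A): A=1  B=10  C=19  D=14  E=5
Finish order: A → B → E → C → D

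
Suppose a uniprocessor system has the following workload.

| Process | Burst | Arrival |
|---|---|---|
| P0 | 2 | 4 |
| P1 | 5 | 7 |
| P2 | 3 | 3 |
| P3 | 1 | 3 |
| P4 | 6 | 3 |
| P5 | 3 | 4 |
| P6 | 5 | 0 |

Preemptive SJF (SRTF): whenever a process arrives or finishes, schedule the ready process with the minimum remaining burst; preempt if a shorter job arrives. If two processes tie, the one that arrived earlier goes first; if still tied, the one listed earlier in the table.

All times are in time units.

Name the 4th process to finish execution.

P2

Timeline: | P6 0-3 | P3 3-4 | P6 4-6 | P0 6-8 | P2 8-11 | P5 11-14 | P1 14-19 | P4 19-25 |
Completion: P0=8  P1=19  P2=11  P3=4  P4=25  P5=14  P6=6
Turnaround (C−A): P0=4  P1=12  P2=8  P3=1  P4=22  P5=10  P6=6
Finish order: P3 → P6 → P0 → P2 → P5 → P1 → P4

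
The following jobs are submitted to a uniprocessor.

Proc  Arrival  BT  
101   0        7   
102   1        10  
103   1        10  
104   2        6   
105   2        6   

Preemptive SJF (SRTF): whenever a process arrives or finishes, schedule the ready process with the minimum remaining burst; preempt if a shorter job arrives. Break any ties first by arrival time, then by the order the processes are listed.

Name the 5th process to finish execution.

103

Gantt: | 101 0-7 | 104 7-13 | 105 13-19 | 102 19-29 | 103 29-39 |
Completion: 101=7  102=29  103=39  104=13  105=19
Finish order: 101 → 104 → 105 → 102 → 103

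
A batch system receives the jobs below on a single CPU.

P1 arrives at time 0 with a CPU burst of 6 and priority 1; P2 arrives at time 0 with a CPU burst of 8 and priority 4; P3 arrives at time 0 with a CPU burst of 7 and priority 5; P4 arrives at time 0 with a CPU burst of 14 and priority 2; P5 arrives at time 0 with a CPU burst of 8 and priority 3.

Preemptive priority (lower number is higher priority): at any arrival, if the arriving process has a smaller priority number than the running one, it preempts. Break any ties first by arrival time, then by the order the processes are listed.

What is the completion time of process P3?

43

Gantt: | P1 0-6 | P4 6-20 | P5 20-28 | P2 28-36 | P3 36-43 |
Completion: P1=6  P2=36  P3=43  P4=20  P5=28
Turnaround (C−A): P1=6  P2=36  P3=43  P4=20  P5=28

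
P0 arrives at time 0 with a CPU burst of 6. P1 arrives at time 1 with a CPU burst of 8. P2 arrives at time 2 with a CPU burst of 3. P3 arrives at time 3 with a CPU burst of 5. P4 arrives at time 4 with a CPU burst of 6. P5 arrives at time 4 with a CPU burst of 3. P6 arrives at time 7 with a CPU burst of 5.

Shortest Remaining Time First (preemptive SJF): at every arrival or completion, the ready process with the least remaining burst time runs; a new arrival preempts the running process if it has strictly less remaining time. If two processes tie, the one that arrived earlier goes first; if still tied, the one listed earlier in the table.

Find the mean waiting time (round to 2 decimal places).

Schedule: | P0 0-2 | P2 2-5 | P5 5-8 | P0 8-12 | P3 12-17 | P6 17-22 | P4 22-28 | P1 28-36 |
Completion: P0=12  P1=36  P2=5  P3=17  P4=28  P5=8  P6=22
Turnaround (C−A): P0=12  P1=35  P2=3  P3=14  P4=24  P5=4  P6=15
Waiting times: P0=6, P1=27, P2=0, P3=9, P4=18, P5=1, P6=10
Average waiting = (6+27+0+9+18+1+10) / 7 = 71/7 = 10.14

10.14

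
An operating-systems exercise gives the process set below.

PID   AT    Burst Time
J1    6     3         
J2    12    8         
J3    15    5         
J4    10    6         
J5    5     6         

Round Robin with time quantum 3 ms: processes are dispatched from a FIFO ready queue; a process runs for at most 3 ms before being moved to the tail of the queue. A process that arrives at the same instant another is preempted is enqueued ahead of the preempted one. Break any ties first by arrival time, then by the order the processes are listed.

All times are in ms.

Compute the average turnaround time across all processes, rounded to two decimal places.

Timeline: | idle 0-5 | J5 5-8 | J1 8-11 | J5 11-14 | J4 14-17 | J2 17-20 | J3 20-23 | J4 23-26 | J2 26-29 | J3 29-31 | J2 31-33 |
Completion: J1=11  J2=33  J3=31  J4=26  J5=14
Turnaround (C−A): J1=5  J2=21  J3=16  J4=16  J5=9
Turnaround times: J1=5, J2=21, J3=16, J4=16, J5=9
Average turnaround = (5+21+16+16+9) / 5 = 67/5 = 13.40

13.40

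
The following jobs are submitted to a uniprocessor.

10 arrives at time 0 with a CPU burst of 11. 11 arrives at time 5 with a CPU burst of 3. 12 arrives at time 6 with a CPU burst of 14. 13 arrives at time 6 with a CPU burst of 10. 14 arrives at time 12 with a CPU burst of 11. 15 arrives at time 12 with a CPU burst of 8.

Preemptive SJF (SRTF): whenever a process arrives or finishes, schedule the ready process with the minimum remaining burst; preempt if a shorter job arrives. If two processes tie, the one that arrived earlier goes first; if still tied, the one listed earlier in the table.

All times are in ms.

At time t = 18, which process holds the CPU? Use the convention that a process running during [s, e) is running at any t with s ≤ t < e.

Timeline: | 10 0-5 | 11 5-8 | 10 8-14 | 15 14-22 | 13 22-32 | 14 32-43 | 12 43-57 |
Completion: 10=14  11=8  12=57  13=32  14=43  15=22
Turnaround (C−A): 10=14  11=3  12=51  13=26  14=31  15=10

15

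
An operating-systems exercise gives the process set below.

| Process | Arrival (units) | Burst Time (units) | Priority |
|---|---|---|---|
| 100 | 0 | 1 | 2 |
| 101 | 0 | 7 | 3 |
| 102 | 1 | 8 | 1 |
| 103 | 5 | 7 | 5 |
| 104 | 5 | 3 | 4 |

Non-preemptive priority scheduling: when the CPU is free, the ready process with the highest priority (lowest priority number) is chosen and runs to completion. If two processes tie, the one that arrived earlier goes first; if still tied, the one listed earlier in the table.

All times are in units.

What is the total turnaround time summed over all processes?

60

Gantt: | 100 0-1 | 102 1-9 | 101 9-16 | 104 16-19 | 103 19-26 |
Completion: 100=1  101=16  102=9  103=26  104=19
Turnaround (C−A): 100=1  101=16  102=8  103=21  104=14
Turnaround = completion − arrival: 100=1, 101=16, 102=8, 103=21, 104=14
Total turnaround = 1 + 16 + 8 + 21 + 14 = 60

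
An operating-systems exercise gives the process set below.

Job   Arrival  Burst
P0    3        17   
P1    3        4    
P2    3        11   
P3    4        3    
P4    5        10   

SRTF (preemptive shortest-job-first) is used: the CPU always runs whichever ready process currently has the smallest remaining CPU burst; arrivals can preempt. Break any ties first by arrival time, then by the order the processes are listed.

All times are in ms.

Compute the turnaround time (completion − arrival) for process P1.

4

Gantt: | idle 0-3 | P1 3-7 | P3 7-10 | P4 10-20 | P2 20-31 | P0 31-48 |
Completion: P0=48  P1=7  P2=31  P3=10  P4=20
Turnaround (C−A): P0=45  P1=4  P2=28  P3=6  P4=15
Turnaround(P1) = completion − arrival = 7 − 3 = 4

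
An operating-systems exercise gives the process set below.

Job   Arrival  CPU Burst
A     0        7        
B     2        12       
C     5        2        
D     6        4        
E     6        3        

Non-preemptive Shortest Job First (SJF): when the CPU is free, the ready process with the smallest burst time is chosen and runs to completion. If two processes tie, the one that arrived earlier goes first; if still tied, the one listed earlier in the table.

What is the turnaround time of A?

Timeline: | A 0-7 | C 7-9 | E 9-12 | D 12-16 | B 16-28 |
Completion: A=7  B=28  C=9  D=16  E=12
Turnaround(A) = completion − arrival = 7 − 0 = 7

7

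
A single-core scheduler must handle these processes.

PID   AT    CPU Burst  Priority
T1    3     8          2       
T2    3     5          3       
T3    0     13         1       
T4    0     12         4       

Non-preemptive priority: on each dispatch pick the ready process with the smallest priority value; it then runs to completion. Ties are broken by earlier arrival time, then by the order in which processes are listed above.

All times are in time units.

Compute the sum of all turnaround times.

92

Schedule: | T3 0-13 | T1 13-21 | T2 21-26 | T4 26-38 |
Completion: T1=21  T2=26  T3=13  T4=38
Turnaround (C−A): T1=18  T2=23  T3=13  T4=38
Turnaround = completion − arrival: T1=18, T2=23, T3=13, T4=38
Total turnaround = 18 + 23 + 13 + 38 = 92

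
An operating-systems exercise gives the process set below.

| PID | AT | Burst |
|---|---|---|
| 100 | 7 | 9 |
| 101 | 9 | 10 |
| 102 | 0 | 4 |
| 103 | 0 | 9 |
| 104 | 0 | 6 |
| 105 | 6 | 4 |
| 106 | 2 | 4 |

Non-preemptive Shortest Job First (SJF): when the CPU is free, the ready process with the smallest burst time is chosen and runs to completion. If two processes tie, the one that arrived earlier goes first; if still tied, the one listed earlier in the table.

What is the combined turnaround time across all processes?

Schedule: | 102 0-4 | 106 4-8 | 105 8-12 | 104 12-18 | 103 18-27 | 100 27-36 | 101 36-46 |
Completion: 100=36  101=46  102=4  103=27  104=18  105=12  106=8
Turnaround = completion − arrival: 100=29, 101=37, 102=4, 103=27, 104=18, 105=6, 106=6
Total turnaround = 29 + 37 + 4 + 27 + 18 + 6 + 6 = 127

127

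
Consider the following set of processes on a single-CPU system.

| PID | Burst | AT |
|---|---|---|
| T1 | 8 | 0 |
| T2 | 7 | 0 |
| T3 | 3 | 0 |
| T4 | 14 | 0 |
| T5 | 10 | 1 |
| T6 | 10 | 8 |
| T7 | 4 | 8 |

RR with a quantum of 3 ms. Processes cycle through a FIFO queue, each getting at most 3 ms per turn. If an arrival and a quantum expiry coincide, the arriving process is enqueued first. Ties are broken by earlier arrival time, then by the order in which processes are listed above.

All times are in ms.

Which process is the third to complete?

Timeline: | T1 0-3 | T2 3-6 | T3 6-9 | T4 9-12 | T5 12-15 | T1 15-18 | T2 18-21 | T6 21-24 | T7 24-27 | T4 27-30 | T5 30-33 | T1 33-35 | T2 35-36 | T6 36-39 | T7 39-40 | T4 40-43 | T5 43-46 | T6 46-49 | T4 49-52 | T5 52-53 | T6 53-54 | T4 54-56 |
Completion: T1=35  T2=36  T3=9  T4=56  T5=53  T6=54  T7=40
Turnaround (C−A): T1=35  T2=36  T3=9  T4=56  T5=52  T6=46  T7=32
Finish order: T3 → T1 → T2 → T7 → T5 → T6 → T4

T2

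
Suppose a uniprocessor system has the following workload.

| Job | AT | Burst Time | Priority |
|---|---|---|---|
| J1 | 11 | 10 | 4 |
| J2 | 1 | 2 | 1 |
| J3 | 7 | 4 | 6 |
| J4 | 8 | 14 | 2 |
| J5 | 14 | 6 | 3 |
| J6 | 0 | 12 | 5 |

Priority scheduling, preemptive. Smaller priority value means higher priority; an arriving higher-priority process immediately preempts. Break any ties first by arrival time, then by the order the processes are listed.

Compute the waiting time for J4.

0

Gantt: | J6 0-1 | J2 1-3 | J6 3-8 | J4 8-22 | J5 22-28 | J1 28-38 | J6 38-44 | J3 44-48 |
Completion: J1=38  J2=3  J3=48  J4=22  J5=28  J6=44
Waiting(J4) = turnaround − burst = 14 − 14 = 0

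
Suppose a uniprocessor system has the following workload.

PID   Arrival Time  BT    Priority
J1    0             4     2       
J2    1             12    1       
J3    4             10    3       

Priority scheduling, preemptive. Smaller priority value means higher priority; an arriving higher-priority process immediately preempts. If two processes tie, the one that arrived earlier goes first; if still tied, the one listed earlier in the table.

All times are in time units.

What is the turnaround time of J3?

Gantt: | J1 0-1 | J2 1-13 | J1 13-16 | J3 16-26 |
Completion: J1=16  J2=13  J3=26
Turnaround (C−A): J1=16  J2=12  J3=22
Turnaround(J3) = completion − arrival = 26 − 4 = 22

22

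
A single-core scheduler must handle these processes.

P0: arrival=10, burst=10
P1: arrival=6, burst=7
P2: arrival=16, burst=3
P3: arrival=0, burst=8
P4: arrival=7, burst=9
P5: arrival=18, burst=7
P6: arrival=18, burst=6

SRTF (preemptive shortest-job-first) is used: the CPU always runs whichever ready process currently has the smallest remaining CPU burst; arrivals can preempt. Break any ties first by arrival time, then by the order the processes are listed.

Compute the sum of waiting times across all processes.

Timeline: | P3 0-8 | P1 8-15 | P4 15-16 | P2 16-19 | P6 19-25 | P5 25-32 | P4 32-40 | P0 40-50 |
Completion: P0=50  P1=15  P2=19  P3=8  P4=40  P5=32  P6=25
Turnaround (C−A): P0=40  P1=9  P2=3  P3=8  P4=33  P5=14  P6=7
Waiting = turnaround − burst: P0=30, P1=2, P2=0, P3=0, P4=24, P5=7, P6=1
Total waiting = 30 + 2 + 0 + 0 + 24 + 7 + 1 = 64

64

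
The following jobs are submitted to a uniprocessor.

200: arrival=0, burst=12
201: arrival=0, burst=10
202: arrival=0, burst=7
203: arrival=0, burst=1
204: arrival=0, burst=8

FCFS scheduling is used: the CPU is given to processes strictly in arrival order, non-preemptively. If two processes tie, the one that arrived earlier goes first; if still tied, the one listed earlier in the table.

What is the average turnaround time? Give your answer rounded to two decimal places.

26.20

Gantt: | 200 0-12 | 201 12-22 | 202 22-29 | 203 29-30 | 204 30-38 |
Completion: 200=12  201=22  202=29  203=30  204=38
Turnaround times: 200=12, 201=22, 202=29, 203=30, 204=38
Average turnaround = (12+22+29+30+38) / 5 = 131/5 = 26.20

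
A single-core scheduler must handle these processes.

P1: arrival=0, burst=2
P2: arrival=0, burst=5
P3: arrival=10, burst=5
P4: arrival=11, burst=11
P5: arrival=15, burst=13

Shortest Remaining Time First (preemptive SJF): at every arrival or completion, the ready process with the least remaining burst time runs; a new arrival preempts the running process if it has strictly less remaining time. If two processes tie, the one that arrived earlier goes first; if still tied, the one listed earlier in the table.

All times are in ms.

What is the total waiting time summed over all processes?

17

Gantt: | P1 0-2 | P2 2-7 | idle 7-10 | P3 10-15 | P4 15-26 | P5 26-39 |
Completion: P1=2  P2=7  P3=15  P4=26  P5=39
Waiting = turnaround − burst: P1=0, P2=2, P3=0, P4=4, P5=11
Total waiting = 0 + 2 + 0 + 4 + 11 = 17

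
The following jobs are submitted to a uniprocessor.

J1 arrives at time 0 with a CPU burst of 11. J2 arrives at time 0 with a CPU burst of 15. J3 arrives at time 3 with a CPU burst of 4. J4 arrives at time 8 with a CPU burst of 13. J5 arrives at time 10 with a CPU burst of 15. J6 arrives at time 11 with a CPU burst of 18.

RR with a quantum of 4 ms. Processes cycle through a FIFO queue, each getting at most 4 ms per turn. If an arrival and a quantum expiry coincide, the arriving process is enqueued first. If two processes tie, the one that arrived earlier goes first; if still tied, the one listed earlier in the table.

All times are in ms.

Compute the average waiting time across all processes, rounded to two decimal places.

35.00

Timeline: | J1 0-4 | J2 4-8 | J3 8-12 | J1 12-16 | J4 16-20 | J2 20-24 | J5 24-28 | J6 28-32 | J1 32-35 | J4 35-39 | J2 39-43 | J5 43-47 | J6 47-51 | J4 51-55 | J2 55-58 | J5 58-62 | J6 62-66 | J4 66-67 | J5 67-70 | J6 70-76 |
Completion: J1=35  J2=58  J3=12  J4=67  J5=70  J6=76
Turnaround (C−A): J1=35  J2=58  J3=9  J4=59  J5=60  J6=65
Waiting times: J1=24, J2=43, J3=5, J4=46, J5=45, J6=47
Average waiting = (24+43+5+46+45+47) / 6 = 210/6 = 35.00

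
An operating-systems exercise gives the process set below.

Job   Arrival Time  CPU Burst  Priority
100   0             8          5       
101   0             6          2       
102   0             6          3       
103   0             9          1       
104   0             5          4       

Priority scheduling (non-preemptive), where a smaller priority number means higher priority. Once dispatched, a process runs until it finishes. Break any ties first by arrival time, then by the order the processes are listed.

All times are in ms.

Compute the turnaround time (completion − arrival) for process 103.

9

Gantt: | 103 0-9 | 101 9-15 | 102 15-21 | 104 21-26 | 100 26-34 |
Completion: 100=34  101=15  102=21  103=9  104=26
Turnaround (C−A): 100=34  101=15  102=21  103=9  104=26
Turnaround(103) = completion − arrival = 9 − 0 = 9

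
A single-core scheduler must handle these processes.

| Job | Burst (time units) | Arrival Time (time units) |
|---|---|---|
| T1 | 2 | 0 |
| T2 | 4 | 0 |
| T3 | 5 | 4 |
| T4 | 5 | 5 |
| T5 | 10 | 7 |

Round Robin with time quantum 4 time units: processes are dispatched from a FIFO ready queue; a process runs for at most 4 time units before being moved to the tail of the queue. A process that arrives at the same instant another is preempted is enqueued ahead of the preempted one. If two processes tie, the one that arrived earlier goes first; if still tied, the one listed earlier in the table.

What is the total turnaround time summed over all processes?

Gantt: | T1 0-2 | T2 2-6 | T3 6-10 | T4 10-14 | T5 14-18 | T3 18-19 | T4 19-20 | T5 20-26 |
Completion: T1=2  T2=6  T3=19  T4=20  T5=26
Turnaround = completion − arrival: T1=2, T2=6, T3=15, T4=15, T5=19
Total turnaround = 2 + 6 + 15 + 15 + 19 = 57

57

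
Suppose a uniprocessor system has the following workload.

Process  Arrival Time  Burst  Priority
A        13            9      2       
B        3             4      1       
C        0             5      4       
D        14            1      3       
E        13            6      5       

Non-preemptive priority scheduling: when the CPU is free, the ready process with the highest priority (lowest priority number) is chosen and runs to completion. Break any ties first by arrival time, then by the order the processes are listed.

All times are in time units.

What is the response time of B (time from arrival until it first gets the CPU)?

Schedule: | C 0-5 | B 5-9 | idle 9-13 | A 13-22 | D 22-23 | E 23-29 |
Completion: A=22  B=9  C=5  D=23  E=29
Turnaround (C−A): A=9  B=6  C=5  D=9  E=16
Response(B) = first start − arrival = 5 − 3 = 2

2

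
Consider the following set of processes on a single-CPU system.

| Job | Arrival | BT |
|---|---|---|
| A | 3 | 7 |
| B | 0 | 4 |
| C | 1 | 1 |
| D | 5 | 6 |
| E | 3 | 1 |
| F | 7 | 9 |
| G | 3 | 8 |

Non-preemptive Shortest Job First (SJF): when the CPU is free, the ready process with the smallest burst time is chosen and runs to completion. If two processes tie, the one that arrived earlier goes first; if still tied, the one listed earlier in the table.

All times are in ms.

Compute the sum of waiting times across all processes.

51

Gantt: | B 0-4 | C 4-5 | E 5-6 | D 6-12 | A 12-19 | G 19-27 | F 27-36 |
Completion: A=19  B=4  C=5  D=12  E=6  F=36  G=27
Waiting = turnaround − burst: A=9, B=0, C=3, D=1, E=2, F=20, G=16
Total waiting = 9 + 0 + 3 + 1 + 2 + 20 + 16 = 51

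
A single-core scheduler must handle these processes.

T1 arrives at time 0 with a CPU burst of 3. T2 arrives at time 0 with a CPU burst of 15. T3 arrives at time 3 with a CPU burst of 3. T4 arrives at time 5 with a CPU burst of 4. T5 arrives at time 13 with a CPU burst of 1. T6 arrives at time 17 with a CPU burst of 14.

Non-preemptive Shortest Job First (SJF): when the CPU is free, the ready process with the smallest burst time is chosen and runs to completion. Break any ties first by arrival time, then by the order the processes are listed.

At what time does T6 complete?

40

Schedule: | T1 0-3 | T3 3-6 | T4 6-10 | T2 10-25 | T5 25-26 | T6 26-40 |
Completion: T1=3  T2=25  T3=6  T4=10  T5=26  T6=40
Turnaround (C−A): T1=3  T2=25  T3=3  T4=5  T5=13  T6=23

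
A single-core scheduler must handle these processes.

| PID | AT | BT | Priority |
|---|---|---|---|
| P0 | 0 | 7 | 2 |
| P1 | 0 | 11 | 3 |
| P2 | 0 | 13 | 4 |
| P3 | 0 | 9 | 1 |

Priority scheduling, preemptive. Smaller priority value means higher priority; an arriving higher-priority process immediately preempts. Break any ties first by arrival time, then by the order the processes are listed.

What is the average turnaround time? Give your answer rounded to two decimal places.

23.00

Schedule: | P3 0-9 | P0 9-16 | P1 16-27 | P2 27-40 |
Completion: P0=16  P1=27  P2=40  P3=9
Turnaround (C−A): P0=16  P1=27  P2=40  P3=9
Turnaround times: P0=16, P1=27, P2=40, P3=9
Average turnaround = (16+27+40+9) / 4 = 92/4 = 23.00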